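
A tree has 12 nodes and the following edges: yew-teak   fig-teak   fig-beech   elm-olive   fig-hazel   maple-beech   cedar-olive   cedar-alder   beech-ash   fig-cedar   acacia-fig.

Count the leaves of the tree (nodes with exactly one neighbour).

7

Degree-1 nodes: acacia, alder, ash, elm, hazel, maple, yew — 7 of them.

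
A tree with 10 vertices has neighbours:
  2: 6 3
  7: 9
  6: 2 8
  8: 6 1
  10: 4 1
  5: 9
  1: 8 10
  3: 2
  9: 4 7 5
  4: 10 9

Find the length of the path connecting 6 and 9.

5

Walking from 6: 6 - 8 - 1 - 10 - 4 - 9. Length 5.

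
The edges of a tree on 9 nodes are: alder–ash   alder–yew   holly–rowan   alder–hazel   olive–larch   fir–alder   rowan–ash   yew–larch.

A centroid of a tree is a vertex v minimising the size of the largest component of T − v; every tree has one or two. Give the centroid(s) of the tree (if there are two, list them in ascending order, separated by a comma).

alder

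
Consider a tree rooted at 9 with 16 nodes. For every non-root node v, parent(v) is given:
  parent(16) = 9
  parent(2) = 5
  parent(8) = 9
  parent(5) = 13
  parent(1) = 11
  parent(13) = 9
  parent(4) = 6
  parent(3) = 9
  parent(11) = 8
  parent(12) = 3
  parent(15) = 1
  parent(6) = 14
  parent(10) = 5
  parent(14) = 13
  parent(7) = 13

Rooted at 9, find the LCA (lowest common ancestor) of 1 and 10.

9

Ancestors of 1 (toward the root): 1, 11, 8, 9.
Ancestors of 10: 10, 5, 13, 9.
The deepest node appearing in both lists is 9.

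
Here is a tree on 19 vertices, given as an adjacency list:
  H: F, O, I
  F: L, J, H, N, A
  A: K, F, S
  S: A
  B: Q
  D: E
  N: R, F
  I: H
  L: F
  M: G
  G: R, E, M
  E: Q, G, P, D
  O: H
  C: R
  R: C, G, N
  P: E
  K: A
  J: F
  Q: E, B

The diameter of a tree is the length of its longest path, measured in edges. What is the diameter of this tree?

8

BFS from B reaches S last, at distance 8; BFS from S confirms no node is farther.
Path: B – Q – E – G – R – N – F – A – S.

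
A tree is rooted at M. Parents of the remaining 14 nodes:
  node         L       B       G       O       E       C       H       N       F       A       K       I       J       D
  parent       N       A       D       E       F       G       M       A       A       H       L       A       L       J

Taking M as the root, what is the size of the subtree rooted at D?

D's subtree: {D, G, C}, size 3.

3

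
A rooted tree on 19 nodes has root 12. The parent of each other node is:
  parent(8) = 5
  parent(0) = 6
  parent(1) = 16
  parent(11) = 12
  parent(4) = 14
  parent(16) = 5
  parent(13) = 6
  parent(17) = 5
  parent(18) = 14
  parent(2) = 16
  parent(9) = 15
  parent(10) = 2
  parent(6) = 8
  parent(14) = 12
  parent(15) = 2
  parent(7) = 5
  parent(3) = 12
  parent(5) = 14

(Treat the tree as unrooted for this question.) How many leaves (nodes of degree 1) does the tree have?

Exactly 11 nodes have a single neighbour: 0, 1, 3, 4, 7, 9, 10, 11, 13, 17, 18.

11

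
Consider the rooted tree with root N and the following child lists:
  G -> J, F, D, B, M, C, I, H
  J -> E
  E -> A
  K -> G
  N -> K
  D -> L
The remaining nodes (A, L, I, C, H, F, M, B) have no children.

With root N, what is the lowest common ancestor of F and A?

G

Ancestors of F (toward the root): F, G, K, N.
Ancestors of A: A, E, J, G, K, N.
The deepest node appearing in both lists is G.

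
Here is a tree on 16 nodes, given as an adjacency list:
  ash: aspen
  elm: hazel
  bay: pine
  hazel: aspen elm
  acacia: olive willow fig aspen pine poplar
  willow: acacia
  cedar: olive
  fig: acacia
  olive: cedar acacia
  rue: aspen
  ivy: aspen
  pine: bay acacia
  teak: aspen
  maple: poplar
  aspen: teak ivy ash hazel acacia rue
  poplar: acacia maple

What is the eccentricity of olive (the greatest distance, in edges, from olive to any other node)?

4

Distances from olive peak at 4, attained at elm.
olive – acacia – aspen – hazel – elm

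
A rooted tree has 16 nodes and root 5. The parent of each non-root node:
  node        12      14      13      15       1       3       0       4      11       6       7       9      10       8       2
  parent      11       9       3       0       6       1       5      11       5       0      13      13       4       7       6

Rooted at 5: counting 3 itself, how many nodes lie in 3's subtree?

The subtree rooted at 3 contains: 3, 13, 9, 7, 14, 8 — 6 nodes.

6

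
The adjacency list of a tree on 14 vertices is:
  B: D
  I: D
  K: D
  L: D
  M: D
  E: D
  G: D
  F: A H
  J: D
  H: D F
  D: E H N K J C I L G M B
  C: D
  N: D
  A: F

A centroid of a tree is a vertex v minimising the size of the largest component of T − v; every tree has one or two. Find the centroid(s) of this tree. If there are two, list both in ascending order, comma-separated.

D

If D is removed the pieces have sizes 3, 1, 1, 1, 1, 1, 1, 1, 1, 1, 1, all ≤ ⌊14/2⌋ = 7.
Every other node leaves some component of size > 7, so the centroid is unique.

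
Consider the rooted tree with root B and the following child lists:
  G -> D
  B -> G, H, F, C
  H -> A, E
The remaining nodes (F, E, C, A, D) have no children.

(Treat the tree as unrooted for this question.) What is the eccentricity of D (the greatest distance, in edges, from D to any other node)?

The node farthest from D is A (E also at distance 4), via D – G – B – H – A — 4 edges.

4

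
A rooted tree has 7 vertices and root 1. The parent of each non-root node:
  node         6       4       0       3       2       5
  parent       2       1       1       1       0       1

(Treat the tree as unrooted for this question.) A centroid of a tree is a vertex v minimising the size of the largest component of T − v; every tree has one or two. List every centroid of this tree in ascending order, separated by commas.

1

Delete 1: the remaining components have sizes 3, 1, 1, 1. Max 3 ≤ 3, so 1 is a centroid.
No neighbour of 1 does as well, so 1 is the unique centroid.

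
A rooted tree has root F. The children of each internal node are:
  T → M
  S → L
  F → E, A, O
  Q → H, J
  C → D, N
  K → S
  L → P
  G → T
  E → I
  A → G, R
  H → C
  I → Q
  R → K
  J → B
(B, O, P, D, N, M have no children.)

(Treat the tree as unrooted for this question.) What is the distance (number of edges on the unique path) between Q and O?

Q–I–E–F–O: 4 edges.

4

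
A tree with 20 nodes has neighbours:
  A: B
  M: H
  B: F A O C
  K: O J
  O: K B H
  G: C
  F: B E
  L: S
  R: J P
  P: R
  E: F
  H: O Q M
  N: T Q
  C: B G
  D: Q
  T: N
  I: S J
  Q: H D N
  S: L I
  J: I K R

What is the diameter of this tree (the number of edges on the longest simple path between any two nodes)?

BFS from L reaches T last, at distance 9; BFS from T confirms no node is farther.
Path: L–S–I–J–K–O–H–Q–N–T.

9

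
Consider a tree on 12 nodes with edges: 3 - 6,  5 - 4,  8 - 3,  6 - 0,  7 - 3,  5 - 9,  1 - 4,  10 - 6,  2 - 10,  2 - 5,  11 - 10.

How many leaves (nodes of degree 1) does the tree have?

The leaves are 0, 1, 7, 8, 9, 11.
That is 6 leaves.

6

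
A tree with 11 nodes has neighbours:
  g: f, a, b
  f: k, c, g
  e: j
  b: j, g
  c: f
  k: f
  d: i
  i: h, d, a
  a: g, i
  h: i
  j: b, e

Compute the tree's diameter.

6

A longest path is d-i-a-g-b-j-e, with 6 edges.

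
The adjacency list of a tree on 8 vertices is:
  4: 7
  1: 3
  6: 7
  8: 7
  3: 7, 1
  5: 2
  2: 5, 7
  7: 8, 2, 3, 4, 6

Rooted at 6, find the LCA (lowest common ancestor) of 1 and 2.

7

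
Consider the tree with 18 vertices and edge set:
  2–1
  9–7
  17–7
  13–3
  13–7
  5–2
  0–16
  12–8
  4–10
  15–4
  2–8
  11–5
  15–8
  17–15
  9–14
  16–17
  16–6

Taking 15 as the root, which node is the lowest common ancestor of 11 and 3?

15

Path 11→root: 11 5 2 8 15; path 3→root: 3 13 7 17 15.
First common node: 15.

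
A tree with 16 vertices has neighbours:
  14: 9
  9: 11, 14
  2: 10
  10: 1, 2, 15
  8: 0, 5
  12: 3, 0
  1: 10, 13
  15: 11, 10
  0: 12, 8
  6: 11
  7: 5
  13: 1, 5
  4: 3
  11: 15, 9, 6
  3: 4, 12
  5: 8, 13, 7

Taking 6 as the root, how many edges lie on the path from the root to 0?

8

6 – 11 – 15 – 10 – 1 – 13 – 5 – 8 – 0 — 8 edges.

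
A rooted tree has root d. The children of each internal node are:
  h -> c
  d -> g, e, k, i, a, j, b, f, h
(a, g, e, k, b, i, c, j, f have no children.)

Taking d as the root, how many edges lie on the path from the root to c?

2

d–h–c — 2 edges.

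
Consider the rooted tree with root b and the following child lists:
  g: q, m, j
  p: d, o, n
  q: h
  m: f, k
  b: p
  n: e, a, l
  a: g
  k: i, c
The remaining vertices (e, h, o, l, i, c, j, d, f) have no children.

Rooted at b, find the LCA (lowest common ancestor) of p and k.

p's ancestor chain is p, b and k's is k, m, g, a, n, p, b; they first meet at p.

p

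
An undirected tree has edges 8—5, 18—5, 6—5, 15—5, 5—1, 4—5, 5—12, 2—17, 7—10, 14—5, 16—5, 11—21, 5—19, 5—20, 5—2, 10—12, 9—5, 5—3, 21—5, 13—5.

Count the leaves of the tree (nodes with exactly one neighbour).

16

Exactly 16 nodes have a single neighbour: 1, 3, 4, 6, 7, 8, 9, 11, 13, 14, 15, 16, 17, 18, 19, 20.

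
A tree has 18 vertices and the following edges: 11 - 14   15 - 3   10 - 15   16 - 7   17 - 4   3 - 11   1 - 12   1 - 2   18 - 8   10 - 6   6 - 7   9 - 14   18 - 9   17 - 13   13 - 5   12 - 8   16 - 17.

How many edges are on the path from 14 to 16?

7

Walking from 14: 14–11–3–15–10–6–7–16. Length 7.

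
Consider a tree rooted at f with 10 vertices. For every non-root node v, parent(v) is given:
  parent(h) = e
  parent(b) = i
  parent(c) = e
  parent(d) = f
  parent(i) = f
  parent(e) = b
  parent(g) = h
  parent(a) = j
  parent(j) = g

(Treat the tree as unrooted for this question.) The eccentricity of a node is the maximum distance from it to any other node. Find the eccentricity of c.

A farthest node from c is d (a also at distance 5).
The path c-e-b-i-f-d has 5 edges.

5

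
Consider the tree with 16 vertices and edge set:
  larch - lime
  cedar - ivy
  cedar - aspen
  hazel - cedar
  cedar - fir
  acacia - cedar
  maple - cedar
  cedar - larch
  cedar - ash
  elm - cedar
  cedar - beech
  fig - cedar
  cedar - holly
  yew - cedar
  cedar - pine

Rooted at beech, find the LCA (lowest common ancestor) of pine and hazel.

pine's ancestor chain is pine, cedar, beech and hazel's is hazel, cedar, beech; they first meet at cedar.

cedar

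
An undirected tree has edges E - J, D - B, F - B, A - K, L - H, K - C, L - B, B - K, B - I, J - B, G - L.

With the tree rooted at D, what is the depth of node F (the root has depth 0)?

Climbing from F to the root: F – B – D. That's 2 steps.

2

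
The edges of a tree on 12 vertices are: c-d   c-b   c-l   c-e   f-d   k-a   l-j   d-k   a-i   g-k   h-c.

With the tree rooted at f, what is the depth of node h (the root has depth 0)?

3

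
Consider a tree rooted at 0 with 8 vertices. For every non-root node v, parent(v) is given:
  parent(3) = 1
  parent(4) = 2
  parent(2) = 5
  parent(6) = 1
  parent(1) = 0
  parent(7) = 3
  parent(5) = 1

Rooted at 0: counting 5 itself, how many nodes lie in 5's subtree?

3

5's subtree: {5, 2, 4}, size 3.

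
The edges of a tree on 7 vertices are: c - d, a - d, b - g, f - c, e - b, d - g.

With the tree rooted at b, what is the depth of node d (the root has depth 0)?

Climbing from d to the root: d → g → b. That's 2 steps.

2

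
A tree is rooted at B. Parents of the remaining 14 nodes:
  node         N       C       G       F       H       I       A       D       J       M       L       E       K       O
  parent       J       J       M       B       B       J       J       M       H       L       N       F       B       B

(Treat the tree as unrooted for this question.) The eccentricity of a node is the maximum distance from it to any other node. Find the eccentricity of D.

The node farthest from D is E, via D-M-L-N-J-H-B-F-E — 8 edges.

8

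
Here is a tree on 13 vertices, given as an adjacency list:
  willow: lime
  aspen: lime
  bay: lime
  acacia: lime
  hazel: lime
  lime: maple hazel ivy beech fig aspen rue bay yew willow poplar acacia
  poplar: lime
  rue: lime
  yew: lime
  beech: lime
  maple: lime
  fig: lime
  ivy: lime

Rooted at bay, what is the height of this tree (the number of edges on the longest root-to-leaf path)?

2

fig sits deepest: bay-lime-fig — 2 edges from the root.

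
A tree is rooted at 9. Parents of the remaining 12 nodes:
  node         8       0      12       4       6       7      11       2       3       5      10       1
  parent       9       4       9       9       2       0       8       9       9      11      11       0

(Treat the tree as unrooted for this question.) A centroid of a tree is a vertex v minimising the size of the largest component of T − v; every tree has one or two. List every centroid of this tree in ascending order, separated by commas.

Removing 9 splits the tree into components of sizes 4, 4, 2, 1, 1; the largest is 4 ≤ ⌊13/2⌋ = 6.
No neighbour of 9 does as well, so 9 is the unique centroid.

9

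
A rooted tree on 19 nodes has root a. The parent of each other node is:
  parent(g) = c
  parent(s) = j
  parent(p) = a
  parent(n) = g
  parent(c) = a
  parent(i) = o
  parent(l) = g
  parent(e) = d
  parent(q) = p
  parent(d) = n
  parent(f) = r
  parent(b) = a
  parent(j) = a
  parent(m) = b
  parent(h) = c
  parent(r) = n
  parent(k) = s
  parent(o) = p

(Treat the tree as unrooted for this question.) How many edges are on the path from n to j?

Walking from n: n - g - c - a - j. Length 4.

4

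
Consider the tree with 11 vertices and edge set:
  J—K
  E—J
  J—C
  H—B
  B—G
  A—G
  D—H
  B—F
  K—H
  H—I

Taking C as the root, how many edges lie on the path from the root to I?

C → J → K → H → I — 4 edges.

4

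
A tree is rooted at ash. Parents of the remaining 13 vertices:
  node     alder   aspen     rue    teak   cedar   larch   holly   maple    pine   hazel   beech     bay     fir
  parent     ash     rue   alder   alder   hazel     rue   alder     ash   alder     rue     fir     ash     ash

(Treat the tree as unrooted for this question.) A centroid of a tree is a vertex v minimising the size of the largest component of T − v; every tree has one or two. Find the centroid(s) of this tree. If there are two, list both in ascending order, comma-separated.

alder

Removing alder splits the tree into components of sizes 5, 5, 1, 1, 1; the largest is 5 ≤ ⌊14/2⌋ = 7.
No neighbour of alder does as well, so alder is the unique centroid.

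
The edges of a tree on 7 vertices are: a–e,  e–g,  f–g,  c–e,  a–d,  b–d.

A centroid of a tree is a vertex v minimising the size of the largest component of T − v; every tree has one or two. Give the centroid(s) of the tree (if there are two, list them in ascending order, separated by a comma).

If e is removed the pieces have sizes 3, 2, 1, all ≤ ⌊7/2⌋ = 3.
Every other node leaves some component of size > 3, so the centroid is unique.

e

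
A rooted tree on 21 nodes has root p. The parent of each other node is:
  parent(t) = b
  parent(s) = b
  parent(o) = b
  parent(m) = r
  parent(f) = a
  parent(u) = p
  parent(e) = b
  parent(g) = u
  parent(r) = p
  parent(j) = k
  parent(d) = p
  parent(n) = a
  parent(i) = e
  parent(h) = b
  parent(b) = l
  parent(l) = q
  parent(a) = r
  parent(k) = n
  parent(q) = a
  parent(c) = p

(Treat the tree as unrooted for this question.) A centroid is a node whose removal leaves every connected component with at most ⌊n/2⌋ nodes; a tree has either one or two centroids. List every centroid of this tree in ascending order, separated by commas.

a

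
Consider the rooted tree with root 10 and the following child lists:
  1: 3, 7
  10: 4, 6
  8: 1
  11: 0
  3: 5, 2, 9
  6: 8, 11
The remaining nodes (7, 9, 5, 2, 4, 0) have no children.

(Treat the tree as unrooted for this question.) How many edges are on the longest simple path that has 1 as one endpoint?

4

A farthest node from 1 is 4 (0 also at distance 4).
The path 1-8-6-10-4 has 4 edges.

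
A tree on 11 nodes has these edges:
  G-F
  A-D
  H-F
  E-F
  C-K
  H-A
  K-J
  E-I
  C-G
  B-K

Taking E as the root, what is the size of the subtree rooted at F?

9

The subtree rooted at F contains: F, H, G, A, C, D, K, B, J — 9 nodes.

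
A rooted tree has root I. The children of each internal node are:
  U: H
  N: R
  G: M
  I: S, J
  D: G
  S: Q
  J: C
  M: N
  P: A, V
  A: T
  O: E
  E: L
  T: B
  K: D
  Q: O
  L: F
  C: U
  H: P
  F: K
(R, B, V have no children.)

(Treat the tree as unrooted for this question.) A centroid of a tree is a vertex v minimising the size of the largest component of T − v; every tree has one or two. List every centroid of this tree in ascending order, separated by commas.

Q, S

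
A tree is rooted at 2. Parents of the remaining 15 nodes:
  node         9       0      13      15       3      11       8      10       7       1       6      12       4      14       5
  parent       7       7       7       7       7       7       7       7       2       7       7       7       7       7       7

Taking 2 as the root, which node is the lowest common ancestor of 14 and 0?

Path 14→root: 14 7 2; path 0→root: 0 7 2.
First common node: 7.

7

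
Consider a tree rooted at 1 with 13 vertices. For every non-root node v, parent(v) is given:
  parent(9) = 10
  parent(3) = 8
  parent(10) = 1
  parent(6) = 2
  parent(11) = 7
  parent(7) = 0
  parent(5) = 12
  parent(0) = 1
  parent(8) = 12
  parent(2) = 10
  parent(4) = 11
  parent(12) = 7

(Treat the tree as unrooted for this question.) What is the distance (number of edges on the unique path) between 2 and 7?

4

Walking from 2: 2 - 10 - 1 - 0 - 7. Length 4.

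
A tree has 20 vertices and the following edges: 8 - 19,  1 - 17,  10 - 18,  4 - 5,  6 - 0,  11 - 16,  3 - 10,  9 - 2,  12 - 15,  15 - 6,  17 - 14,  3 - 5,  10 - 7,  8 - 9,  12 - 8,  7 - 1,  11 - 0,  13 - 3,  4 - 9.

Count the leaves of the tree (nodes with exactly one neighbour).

6

Exactly 6 nodes have a single neighbour: 2, 13, 14, 16, 18, 19.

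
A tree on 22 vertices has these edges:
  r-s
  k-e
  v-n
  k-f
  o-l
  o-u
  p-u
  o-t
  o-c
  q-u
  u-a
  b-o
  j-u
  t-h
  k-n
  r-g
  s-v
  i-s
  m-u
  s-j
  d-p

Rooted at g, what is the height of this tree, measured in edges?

7

A deepest node is h, reached by g → r → s → j → u → o → t → h.
That path has 7 edges, so the height is 7.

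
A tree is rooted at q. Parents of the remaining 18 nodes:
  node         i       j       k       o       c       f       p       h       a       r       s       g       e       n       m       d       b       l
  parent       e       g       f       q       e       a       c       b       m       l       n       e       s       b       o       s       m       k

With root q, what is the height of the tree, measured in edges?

The longest root-to-leaf path is q – o – m – b – n – s – e – g – j (8 edges).

8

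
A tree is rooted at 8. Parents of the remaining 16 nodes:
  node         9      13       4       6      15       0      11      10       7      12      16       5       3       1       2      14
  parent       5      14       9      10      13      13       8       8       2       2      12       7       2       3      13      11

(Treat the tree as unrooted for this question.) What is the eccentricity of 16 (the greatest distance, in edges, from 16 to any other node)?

8

The node farthest from 16 is 6, via 16-12-2-13-14-11-8-10-6 — 8 edges.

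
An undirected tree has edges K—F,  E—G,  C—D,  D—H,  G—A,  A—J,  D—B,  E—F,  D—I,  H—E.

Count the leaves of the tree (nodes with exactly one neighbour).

The leaves are B, C, I, J, K.
That is 5 leaves.

5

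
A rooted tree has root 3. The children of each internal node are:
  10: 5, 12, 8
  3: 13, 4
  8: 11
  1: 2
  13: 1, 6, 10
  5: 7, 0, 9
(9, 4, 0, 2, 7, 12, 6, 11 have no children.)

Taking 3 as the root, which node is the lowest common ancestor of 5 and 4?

3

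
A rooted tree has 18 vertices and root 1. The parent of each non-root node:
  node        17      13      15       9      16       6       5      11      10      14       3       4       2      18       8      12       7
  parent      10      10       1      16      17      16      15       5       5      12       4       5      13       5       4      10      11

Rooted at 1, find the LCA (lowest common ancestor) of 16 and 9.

16's ancestor chain is 16, 17, 10, 5, 15, 1 and 9's is 9, 16, 17, 10, 5, 15, 1; they first meet at 16.

16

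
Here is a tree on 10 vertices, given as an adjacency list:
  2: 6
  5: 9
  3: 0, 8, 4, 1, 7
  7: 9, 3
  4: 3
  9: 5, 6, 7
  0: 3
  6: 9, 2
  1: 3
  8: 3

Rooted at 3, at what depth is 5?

3 – 7 – 9 – 5 — 3 edges.

3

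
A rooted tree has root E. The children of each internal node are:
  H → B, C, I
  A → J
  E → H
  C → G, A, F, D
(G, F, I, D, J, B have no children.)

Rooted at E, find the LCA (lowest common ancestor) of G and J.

C

Ancestors of G (toward the root): G, C, H, E.
Ancestors of J: J, A, C, H, E.
The deepest node appearing in both lists is C.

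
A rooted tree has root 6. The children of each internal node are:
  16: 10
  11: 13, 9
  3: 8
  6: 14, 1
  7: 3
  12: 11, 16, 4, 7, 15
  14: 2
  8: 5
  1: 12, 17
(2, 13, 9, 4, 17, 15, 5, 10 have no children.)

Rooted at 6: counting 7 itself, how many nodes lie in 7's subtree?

The subtree rooted at 7 contains: 7, 3, 8, 5 — 4 nodes.

4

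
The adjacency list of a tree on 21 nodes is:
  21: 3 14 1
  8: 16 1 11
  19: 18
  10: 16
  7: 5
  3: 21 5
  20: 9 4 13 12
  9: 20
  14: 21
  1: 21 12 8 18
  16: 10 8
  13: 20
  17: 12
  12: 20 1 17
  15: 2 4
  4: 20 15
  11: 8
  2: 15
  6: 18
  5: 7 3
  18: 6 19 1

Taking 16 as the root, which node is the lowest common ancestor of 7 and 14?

21

7's ancestor chain is 7, 5, 3, 21, 1, 8, 16 and 14's is 14, 21, 1, 8, 16; they first meet at 21.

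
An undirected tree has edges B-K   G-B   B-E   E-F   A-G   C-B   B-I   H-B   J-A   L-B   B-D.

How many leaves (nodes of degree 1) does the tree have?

Exactly 8 nodes have a single neighbour: C, D, F, H, I, J, K, L.

8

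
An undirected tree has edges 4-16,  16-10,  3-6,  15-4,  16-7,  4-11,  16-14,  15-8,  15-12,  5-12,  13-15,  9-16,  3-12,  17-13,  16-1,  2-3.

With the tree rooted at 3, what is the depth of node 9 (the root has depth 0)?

Path from 3 to 9: 3 → 12 → 15 → 4 → 16 → 9, which has 5 edges.

5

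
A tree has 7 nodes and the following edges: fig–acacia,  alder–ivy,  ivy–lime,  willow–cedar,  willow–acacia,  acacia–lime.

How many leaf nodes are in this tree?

Exactly 3 nodes have a single neighbour: alder, cedar, fig.

3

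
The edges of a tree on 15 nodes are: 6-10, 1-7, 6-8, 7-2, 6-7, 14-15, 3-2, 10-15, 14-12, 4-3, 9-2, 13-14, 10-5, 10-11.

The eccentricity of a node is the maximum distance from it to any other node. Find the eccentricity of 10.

5

A farthest node from 10 is 4.
The path 10 – 6 – 7 – 2 – 3 – 4 has 5 edges.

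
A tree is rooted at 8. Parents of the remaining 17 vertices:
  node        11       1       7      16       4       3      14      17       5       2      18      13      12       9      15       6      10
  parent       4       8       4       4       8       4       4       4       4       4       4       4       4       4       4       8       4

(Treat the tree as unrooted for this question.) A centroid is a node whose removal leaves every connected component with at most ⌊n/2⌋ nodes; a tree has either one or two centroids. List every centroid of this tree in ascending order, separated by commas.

4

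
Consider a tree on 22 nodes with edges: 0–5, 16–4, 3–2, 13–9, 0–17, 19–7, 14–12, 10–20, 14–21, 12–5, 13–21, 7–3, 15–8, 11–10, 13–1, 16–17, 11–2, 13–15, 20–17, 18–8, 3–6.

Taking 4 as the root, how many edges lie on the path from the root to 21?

7

4 → 16 → 17 → 0 → 5 → 12 → 14 → 21 — 7 edges.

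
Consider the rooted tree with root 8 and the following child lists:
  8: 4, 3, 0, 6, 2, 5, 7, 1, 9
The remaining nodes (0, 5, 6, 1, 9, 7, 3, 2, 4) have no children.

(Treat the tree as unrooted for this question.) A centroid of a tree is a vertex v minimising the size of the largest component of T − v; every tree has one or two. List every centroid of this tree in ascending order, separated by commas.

Removing 8 splits the tree into components of sizes 1, 1, 1, 1, 1, 1, 1, 1, 1; the largest is 1 ≤ ⌊10/2⌋ = 5.
Every other node leaves some component of size > 5, so the centroid is unique.

8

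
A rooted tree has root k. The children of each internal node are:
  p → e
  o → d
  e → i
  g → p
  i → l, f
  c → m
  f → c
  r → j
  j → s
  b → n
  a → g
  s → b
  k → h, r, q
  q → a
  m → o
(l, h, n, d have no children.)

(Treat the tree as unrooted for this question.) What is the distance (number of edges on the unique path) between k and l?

Walking from k: k – q – a – g – p – e – i – l. Length 7.

7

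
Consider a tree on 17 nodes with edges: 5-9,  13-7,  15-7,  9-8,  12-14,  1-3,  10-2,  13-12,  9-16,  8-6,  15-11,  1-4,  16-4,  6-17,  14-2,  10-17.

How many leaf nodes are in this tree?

3

The leaves are 3, 5, 11.
That is 3 leaves.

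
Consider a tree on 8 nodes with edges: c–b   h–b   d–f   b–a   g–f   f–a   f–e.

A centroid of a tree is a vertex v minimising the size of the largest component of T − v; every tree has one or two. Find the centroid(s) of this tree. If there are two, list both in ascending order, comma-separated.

If f is removed the pieces have sizes 4, 1, 1, 1, all ≤ ⌊8/2⌋ = 4.
a is adjacent to f and is also a centroid (the largest component after removing it is likewise 4).

a, f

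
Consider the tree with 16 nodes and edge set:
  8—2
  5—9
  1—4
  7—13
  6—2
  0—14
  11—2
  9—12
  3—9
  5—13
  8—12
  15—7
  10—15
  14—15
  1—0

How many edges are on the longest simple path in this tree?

12

BFS from 11 reaches 4 last, at distance 12; BFS from 4 confirms no node is farther.
Path: 11–2–8–12–9–5–13–7–15–14–0–1–4.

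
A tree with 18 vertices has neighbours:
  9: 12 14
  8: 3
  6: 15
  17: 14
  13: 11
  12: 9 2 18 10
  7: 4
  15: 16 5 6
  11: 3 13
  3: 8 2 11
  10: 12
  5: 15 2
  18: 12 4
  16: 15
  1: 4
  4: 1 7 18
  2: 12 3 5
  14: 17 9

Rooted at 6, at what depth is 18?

5

Climbing from 18 to the root: 18–12–2–5–15–6. That's 5 steps.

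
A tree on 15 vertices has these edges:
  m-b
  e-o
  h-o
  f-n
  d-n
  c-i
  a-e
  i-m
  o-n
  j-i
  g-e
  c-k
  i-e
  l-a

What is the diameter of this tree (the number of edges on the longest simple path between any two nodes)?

Starting from d, a farthest node is k at distance 6.
One longest path: d–n–o–e–i–c–k.
So the diameter is 6.

6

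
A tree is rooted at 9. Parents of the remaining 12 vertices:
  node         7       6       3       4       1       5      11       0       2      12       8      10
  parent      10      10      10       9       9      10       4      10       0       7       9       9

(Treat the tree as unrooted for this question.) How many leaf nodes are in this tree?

8

The leaves are 1, 2, 3, 5, 6, 8, 11, 12.
That is 8 leaves.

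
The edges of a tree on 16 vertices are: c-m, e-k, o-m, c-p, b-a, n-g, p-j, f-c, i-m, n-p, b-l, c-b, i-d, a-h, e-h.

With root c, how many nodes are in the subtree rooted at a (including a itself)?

4

a's subtree: {a, h, e, k}, size 4.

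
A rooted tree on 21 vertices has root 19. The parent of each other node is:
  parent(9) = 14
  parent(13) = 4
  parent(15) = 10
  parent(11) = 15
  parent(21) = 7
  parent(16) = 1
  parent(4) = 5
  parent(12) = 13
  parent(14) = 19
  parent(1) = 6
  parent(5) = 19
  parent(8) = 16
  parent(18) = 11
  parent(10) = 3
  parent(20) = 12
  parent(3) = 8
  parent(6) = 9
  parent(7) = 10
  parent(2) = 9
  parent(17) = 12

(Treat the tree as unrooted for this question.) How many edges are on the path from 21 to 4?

21 – 7 – 10 – 3 – 8 – 16 – 1 – 6 – 9 – 14 – 19 – 5 – 4: 12 edges.

12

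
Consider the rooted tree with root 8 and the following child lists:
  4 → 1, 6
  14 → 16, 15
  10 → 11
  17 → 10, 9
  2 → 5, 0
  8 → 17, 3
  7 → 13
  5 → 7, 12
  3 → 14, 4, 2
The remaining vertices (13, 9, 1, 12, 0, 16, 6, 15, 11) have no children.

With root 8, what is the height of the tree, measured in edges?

5

13 sits deepest: 8 → 3 → 2 → 5 → 7 → 13 — 5 edges from the root.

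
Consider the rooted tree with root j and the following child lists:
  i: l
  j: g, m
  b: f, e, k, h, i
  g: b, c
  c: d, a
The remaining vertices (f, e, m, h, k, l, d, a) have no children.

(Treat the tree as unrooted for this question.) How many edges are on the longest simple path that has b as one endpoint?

Distances from b peak at 3, attained at m (a, d also at distance 3).
b-g-j-m

3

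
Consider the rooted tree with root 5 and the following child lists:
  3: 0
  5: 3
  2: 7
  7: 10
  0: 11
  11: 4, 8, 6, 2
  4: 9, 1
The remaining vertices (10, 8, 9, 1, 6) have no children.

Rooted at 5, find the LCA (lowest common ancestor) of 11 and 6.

11

11's ancestor chain is 11, 0, 3, 5 and 6's is 6, 11, 0, 3, 5; they first meet at 11.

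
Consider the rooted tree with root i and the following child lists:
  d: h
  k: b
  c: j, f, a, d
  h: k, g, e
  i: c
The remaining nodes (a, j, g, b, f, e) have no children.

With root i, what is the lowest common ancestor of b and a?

c

Ancestors of b (toward the root): b, k, h, d, c, i.
Ancestors of a: a, c, i.
The deepest node appearing in both lists is c.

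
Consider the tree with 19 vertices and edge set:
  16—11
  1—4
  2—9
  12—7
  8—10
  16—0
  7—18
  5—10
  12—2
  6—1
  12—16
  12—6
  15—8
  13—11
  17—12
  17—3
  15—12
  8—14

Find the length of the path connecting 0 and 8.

0–16–12–15–8: 4 edges.

4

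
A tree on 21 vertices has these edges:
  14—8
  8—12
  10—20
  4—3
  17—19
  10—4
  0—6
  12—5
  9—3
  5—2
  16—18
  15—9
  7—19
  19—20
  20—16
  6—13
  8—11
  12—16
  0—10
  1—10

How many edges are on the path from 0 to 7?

4

The path is 0–10–20–19–7, which has 4 edges.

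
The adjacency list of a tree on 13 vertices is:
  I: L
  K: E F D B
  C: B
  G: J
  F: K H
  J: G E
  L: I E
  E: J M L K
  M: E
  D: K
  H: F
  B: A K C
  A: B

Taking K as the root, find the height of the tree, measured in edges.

3

I sits deepest: K-E-L-I — 3 edges from the root.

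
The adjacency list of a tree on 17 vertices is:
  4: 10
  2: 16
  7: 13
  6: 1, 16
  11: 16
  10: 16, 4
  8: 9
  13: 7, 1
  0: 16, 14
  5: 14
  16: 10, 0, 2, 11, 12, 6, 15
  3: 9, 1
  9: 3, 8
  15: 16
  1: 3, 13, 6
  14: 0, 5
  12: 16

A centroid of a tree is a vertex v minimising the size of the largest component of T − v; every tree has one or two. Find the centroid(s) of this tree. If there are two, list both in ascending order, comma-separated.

If 16 is removed the pieces have sizes 7, 3, 2, 1, 1, 1, 1, all ≤ ⌊17/2⌋ = 8.
No neighbour of 16 does as well, so 16 is the unique centroid.

16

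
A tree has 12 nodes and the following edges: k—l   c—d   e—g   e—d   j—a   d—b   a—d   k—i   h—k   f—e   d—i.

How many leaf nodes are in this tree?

Degree-1 nodes: b, c, f, g, h, j, l — 7 of them.

7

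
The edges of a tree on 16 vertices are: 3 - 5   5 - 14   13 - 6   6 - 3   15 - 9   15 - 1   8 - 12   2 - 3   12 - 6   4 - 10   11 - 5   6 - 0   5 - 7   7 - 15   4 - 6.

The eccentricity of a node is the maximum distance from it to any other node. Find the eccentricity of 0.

6

A farthest node from 0 is 9 (1 also at distance 6).
The path 0–6–3–5–7–15–9 has 6 edges.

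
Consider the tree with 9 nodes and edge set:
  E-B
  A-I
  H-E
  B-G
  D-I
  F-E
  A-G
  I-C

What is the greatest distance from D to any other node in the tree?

6

The node farthest from D is H (F also at distance 6), via D–I–A–G–B–E–H — 6 edges.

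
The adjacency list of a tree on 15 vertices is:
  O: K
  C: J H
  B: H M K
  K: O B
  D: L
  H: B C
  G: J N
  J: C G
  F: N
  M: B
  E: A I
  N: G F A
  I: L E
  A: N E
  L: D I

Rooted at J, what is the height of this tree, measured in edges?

A deepest node is D, reached by J–G–N–A–E–I–L–D.
That path has 7 edges, so the height is 7.

7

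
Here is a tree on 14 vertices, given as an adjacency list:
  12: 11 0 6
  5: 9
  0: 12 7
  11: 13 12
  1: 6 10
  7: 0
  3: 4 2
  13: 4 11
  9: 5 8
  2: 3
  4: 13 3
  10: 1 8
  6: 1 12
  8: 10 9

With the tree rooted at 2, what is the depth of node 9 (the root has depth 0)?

Path from 2 to 9: 2 → 3 → 4 → 13 → 11 → 12 → 6 → 1 → 10 → 8 → 9, which has 10 edges.

10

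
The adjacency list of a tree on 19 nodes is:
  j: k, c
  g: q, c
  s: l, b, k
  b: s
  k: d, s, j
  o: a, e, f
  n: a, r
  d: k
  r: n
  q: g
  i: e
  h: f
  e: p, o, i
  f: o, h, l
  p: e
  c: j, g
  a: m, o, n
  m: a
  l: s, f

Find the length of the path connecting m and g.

9

The path is m – a – o – f – l – s – k – j – c – g, which has 9 edges.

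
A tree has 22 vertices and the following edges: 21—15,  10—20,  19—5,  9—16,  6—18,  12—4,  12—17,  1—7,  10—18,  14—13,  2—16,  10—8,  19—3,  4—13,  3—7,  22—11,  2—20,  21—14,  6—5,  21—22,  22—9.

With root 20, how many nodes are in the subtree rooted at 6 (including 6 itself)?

6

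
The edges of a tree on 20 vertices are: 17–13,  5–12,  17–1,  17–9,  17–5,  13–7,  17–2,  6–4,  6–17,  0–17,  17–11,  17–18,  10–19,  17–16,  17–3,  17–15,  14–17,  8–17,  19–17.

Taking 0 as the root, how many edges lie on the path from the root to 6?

Path from 0 to 6: 0 → 17 → 6, which has 2 edges.

2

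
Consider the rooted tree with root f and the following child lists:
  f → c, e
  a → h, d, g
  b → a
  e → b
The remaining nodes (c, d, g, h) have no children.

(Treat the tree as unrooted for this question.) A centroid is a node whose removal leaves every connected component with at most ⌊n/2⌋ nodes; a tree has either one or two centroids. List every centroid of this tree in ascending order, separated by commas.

a, b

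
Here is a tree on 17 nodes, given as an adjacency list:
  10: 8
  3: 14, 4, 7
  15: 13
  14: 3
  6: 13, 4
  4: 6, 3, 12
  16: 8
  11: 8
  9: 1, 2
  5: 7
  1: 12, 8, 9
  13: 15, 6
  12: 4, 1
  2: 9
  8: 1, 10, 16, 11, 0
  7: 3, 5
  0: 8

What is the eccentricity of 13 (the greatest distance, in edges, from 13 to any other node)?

A farthest node from 13 is 16 (11, 2, 0, 10 also at distance 6).
The path 13–6–4–12–1–8–16 has 6 edges.

6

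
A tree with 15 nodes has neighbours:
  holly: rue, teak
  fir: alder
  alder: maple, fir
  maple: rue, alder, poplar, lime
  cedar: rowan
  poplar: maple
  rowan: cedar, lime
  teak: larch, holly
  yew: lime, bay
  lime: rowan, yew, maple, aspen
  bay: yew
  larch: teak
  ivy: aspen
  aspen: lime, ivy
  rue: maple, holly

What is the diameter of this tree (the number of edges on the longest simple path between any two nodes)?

BFS from cedar reaches larch last, at distance 7; BFS from larch confirms no node is farther.
Path: cedar – rowan – lime – maple – rue – holly – teak – larch.

7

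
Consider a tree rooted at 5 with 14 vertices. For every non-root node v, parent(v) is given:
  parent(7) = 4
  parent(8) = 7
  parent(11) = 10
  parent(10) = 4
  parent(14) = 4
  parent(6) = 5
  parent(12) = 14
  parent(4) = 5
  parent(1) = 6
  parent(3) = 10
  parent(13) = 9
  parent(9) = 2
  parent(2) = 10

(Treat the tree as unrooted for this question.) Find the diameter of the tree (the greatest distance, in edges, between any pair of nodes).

BFS from 1 reaches 13 last, at distance 7; BFS from 13 confirms no node is farther.
Path: 1 – 6 – 5 – 4 – 10 – 2 – 9 – 13.

7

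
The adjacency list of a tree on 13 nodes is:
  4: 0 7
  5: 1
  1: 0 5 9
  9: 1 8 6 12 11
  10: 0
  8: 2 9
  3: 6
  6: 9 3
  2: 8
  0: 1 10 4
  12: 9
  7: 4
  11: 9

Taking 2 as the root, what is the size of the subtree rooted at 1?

6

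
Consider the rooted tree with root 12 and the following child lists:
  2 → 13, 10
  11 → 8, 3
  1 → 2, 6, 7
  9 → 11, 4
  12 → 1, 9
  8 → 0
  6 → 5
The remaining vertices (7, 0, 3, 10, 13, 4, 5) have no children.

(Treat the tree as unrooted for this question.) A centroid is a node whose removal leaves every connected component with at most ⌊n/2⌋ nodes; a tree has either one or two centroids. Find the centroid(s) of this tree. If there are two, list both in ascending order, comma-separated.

1, 12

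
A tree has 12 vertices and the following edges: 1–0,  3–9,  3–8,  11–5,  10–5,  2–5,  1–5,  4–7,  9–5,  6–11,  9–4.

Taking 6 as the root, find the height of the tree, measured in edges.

A deepest node is 8, reached by 6 – 11 – 5 – 9 – 3 – 8.
That path has 5 edges, so the height is 5.

5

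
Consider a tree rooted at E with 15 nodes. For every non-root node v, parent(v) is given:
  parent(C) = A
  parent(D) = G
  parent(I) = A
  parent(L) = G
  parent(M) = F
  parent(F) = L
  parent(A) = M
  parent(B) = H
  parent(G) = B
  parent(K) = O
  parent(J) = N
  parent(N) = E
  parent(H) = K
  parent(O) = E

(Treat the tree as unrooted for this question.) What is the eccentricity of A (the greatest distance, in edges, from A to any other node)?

11

A farthest node from A is J.
The path A-M-F-L-G-B-H-K-O-E-N-J has 11 edges.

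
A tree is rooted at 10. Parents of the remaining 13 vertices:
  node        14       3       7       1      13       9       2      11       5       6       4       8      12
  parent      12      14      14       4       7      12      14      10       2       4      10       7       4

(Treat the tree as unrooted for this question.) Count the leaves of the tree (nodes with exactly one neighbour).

8

Exactly 8 nodes have a single neighbour: 1, 3, 5, 6, 8, 9, 11, 13.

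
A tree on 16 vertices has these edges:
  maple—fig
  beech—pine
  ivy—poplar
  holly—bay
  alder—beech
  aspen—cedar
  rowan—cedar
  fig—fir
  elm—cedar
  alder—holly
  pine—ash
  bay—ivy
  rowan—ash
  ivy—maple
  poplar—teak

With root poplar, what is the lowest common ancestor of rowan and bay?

rowan's ancestor chain is rowan, ash, pine, beech, alder, holly, bay, ivy, poplar and bay's is bay, ivy, poplar; they first meet at bay.

bay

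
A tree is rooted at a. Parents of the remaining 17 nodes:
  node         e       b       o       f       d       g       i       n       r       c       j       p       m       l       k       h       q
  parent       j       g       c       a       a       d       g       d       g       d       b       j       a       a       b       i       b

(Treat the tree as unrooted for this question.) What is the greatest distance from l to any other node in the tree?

The node farthest from l is p (e also at distance 6), via l – a – d – g – b – j – p — 6 edges.

6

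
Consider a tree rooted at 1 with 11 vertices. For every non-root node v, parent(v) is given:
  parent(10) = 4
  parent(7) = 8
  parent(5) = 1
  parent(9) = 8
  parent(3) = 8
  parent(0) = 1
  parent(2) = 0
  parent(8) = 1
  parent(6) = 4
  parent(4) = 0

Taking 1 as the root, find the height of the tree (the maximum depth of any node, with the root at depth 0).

A deepest node is 10, reached by 1-0-4-10.
That path has 3 edges, so the height is 3.

3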